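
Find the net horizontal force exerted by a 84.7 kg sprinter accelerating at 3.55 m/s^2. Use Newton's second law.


Newton's second law: F = m * a
F = 84.7 * 3.55 = 300.69 N

300.69 N


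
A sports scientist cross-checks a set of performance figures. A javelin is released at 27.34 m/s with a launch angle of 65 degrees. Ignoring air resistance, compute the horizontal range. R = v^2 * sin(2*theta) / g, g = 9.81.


Launch speed squared = 747.4756
sin(2 * 65 deg) = 0.766044
Range = 747.4756 * 0.766044 / 9.81
= 58.369 m

58.369 m


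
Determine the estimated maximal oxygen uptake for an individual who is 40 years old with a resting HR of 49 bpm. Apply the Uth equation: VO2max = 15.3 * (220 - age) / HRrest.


HRmax = 220 - 40 = 180
VO2max = 15.3 * (180 / 49)
= 15.3 * 3.6735
= 56.2 mL/kg/min

56.2 mL/kg/min


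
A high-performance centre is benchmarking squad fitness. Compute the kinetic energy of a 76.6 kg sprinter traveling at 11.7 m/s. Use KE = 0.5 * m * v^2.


Velocity squared = 136.89
KE = 0.5 * 76.6 * 136.89 = 5242.89 J

5242.89 J


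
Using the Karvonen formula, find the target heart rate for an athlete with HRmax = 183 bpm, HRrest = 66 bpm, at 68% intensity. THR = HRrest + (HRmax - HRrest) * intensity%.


HRR = 183 - 66 = 117
THR = 66 + 117 * 0.68
= 66 + 79.56
= 145.56 bpm

145.56 bpm


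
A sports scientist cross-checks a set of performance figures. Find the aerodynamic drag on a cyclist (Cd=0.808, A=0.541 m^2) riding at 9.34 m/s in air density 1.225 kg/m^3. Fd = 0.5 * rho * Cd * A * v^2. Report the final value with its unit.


Fd = 0.5 * 1.225 * 0.808 * 0.541 * 9.34^2
= 0.5 * 1.225 * 0.808 * 0.541 * 87.2356
= 23.357 N

23.357 N


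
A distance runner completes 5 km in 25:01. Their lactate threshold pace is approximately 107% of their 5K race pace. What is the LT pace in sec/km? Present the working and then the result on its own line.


Convert to seconds: 25 min 1 s = 1501 s
Pace per km = 1501 / 5 = 300.2 s/km
LT pace = 300.2 * 1.07 = 321.21 s/km

321.21 s/km


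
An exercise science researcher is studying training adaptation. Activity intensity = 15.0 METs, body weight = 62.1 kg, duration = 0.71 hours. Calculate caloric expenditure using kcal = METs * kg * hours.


kcal = 15.0 * 62.1 * 0.71
= 931.5 * 0.71
= 661.37 kcal

661.37 kcal


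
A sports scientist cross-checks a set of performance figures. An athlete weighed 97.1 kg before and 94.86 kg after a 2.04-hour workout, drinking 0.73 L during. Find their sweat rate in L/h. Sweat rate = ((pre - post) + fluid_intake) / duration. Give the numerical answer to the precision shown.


Body mass change = 2.24 kg
Total sweat loss = 2.24 + 0.73 = 2.97 L
Rate = 2.97 / 2.04 = 1.456 L/h

1.456 L/h


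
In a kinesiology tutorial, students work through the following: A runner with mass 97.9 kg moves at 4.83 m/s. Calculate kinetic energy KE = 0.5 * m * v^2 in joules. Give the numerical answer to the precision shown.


v^2 = 4.83^2 = 23.3289
KE = 0.5 * 97.9 * 23.3289
= 1141.95 J

1141.95 J


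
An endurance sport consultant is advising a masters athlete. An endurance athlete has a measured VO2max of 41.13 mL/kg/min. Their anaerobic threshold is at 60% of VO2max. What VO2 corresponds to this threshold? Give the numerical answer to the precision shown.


Anaerobic threshold VO2 = VO2max * 60%
= 41.13 * 0.6
= 24.68 mL/kg/min

24.68 mL/kg/min


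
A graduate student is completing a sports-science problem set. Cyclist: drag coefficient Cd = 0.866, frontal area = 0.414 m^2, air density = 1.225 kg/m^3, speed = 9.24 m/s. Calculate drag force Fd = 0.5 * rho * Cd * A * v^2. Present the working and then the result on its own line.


v^2 = 9.24^2 = 85.3776
Fd = 0.5 * 1.225 * 0.866 * 0.414 * 85.3776
= 18.749 N

18.749 N


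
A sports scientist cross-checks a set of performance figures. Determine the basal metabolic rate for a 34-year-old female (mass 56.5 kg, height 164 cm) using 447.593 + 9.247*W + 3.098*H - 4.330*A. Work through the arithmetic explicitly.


BMR = 447.593 + 9.247*56.5 + 3.098*164 - 4.330*34
= 1330.9 kcal/day

1330.9 kcal/day


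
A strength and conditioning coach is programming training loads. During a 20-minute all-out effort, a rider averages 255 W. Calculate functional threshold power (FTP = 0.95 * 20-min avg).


FTP = 0.95 * 255
= 242.25 W

242.25 W


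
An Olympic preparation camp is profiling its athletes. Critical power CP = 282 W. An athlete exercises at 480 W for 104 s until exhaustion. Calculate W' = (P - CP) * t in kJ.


P - CP = 480 - 282 = 198 W
W' = 198 * 104 = 20592 J
= 20592 / 1000 = 20.592 kJ

20.592 kJ


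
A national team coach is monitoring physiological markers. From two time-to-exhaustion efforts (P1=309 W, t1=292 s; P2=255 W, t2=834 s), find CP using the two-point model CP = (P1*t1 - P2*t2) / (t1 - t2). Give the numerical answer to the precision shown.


Work in trial 1 = 90228 J
Work in trial 2 = 212670 J
Delta work = -122442 J
Delta time = -542 s
CP = -122442 / -542 = 225.91 W

225.91 W


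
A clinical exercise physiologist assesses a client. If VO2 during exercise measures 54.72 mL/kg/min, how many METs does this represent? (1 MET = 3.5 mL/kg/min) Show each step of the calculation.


METs = VO2 / 3.5 = 54.72 / 3.5 = 15.63

15.63 METs


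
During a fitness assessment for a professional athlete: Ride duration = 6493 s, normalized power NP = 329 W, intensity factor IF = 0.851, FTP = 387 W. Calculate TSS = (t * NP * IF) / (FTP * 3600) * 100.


Numerator = 6493 * 329 * 0.851 = 1817903.647
Denominator = 387 * 3600 = 1393200
TSS = 1817903.647 / 1393200 * 100
= 130.48

130.48 TSS


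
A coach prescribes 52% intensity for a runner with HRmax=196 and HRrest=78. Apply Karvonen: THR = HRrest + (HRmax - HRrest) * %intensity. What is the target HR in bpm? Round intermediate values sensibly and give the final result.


Heart rate reserve = 196 - 78 = 118
Intensity fraction = 52 / 100 = 0.52
THR = 78 + 118 * 0.52 = 139.36 bpm

139.36 bpm


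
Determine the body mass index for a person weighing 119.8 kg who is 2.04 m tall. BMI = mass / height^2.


BMI = mass / height^2
= 119.8 / 2.04^2
= 119.8 / 4.1616
= 28.79 kg/m^2

28.79 kg/m^2


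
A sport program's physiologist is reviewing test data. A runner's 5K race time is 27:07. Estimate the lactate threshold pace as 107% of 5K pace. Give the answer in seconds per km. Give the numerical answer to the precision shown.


Total race time = 27*60 + 7 = 1627 seconds
5K pace = 1627 / 5 = 325.4 sec/km
LT pace = 325.4 * 1.07 = 348.18 sec/km

348.18 s/km


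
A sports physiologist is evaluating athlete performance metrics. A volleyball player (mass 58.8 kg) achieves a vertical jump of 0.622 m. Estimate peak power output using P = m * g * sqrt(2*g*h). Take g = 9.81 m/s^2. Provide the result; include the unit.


2 * g * h = 2 * 9.81 * 0.622 = 12.20364
sqrt(12.20364) = 3.493371 m/s
P = 58.8 * 9.81 * 3.493371 = 2015.07 W

2015.07 W


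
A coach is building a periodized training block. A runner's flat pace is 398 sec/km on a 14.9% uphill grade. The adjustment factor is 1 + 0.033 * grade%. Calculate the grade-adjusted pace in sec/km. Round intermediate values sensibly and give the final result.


Factor = 1 + 0.033 * 14.9 = 1.4917
Adjusted pace = 398 * 1.4917
= 593.7 sec/km

593.7 s/km


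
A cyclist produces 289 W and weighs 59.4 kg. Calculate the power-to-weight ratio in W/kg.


P/W = power / mass
= 289 / 59.4
= 4.865 W/kg

4.865 W/kg


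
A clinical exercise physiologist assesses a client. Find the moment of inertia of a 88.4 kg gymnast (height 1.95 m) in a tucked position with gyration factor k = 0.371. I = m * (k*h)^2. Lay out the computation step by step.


Radius of gyration = 0.371 * 1.95 = 0.72345 m
I = 88.4 * 0.72345^2
= 88.4 * 0.52338
= 46.267 kg*m^2

46.267 kg*m^2


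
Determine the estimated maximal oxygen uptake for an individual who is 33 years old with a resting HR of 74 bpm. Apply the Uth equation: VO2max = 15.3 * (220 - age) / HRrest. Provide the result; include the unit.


HRmax = 220 - 33 = 187
VO2max = 15.3 * (187 / 74)
= 15.3 * 2.527
= 38.66 mL/kg/min

38.66 mL/kg/min


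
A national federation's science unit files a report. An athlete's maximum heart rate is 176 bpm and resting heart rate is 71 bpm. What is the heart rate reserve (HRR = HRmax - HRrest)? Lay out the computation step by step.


HRR = HRmax - HRrest
= 176 - 71
= 105 bpm

105 bpm


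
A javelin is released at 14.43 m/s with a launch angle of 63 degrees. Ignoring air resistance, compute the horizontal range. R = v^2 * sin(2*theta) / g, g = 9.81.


Launch speed squared = 208.2249
sin(2 * 63 deg) = 0.809017
Range = 208.2249 * 0.809017 / 9.81
= 17.172 m

17.172 m


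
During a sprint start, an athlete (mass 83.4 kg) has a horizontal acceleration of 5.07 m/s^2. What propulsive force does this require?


Propulsive force = mass * acceleration
= 83.4 kg * 5.07 m/s^2
= 422.84 N

422.84 N


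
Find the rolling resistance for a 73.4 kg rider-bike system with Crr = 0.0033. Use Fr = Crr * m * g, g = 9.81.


m * g = 73.4 * 9.81 = 720.054 N
Fr = 0.0033 * 720.054 = 2.376 N

2.376 N


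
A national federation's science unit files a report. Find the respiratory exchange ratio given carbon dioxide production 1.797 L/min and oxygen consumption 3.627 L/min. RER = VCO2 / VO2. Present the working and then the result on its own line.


VCO2 = 1.797 L/min
VO2 = 3.627 L/min
RER = 1.797 / 3.627 = 0.4955

0.4955


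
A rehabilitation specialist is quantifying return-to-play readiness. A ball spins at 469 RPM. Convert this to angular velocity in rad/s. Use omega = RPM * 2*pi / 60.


omega = 469 * 2 * pi / 60
= 469 * 6.28318531 / 60
= 2946.814 / 60
= 49.114 rad/s

49.114 rad/s


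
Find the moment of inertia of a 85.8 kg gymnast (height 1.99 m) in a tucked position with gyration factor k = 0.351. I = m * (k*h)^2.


Radius of gyration = 0.351 * 1.99 = 0.69849 m
I = 85.8 * 0.69849^2
= 85.8 * 0.487888
= 41.861 kg*m^2

41.861 kg*m^2


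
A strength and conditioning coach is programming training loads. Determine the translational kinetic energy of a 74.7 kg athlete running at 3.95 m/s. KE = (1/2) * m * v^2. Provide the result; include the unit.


KE = 0.5 * m * v^2
= 0.5 * 74.7 * 3.95^2
= 0.5 * 74.7 * 15.6025
= 582.75 J

582.75 J


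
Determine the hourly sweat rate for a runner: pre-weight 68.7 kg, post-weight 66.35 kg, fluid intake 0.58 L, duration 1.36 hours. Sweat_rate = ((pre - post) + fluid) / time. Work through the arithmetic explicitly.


Mass lost = 68.7 - 66.35 = 2.35 kg
Add fluid consumed: 2.35 + 0.58 = 2.93 L total sweat
Sweat rate = 2.93 / 1.36 = 2.154 L/h

2.154 L/h


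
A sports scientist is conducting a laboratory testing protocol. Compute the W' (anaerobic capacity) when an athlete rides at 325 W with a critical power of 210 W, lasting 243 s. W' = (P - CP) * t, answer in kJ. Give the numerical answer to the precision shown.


Above-CP power = 115 W
Duration = 243 s
W' = 115 * 243 = 27945 J
Convert: 27945 / 1000 = 27.945 kJ

27.945 kJ


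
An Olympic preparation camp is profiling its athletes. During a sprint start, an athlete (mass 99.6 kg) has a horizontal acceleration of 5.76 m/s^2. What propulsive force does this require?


Propulsive force = mass * acceleration
= 99.6 kg * 5.76 m/s^2
= 573.7 N

573.7 N


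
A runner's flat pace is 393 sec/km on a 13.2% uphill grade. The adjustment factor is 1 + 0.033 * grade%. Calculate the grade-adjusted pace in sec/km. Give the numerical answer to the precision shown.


Factor = 1 + 0.033 * 13.2 = 1.4356
Adjusted pace = 393 * 1.4356
= 564.19 sec/km

564.19 s/km


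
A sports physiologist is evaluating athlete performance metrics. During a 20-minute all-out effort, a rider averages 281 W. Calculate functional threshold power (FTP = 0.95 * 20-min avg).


FTP = 0.95 * 281
= 266.95 W

266.95 W


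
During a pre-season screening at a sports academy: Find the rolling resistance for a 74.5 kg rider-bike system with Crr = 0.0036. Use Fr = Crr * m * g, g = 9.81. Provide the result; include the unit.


m * g = 74.5 * 9.81 = 730.845 N
Fr = 0.0036 * 730.845 = 2.631 N

2.631 N


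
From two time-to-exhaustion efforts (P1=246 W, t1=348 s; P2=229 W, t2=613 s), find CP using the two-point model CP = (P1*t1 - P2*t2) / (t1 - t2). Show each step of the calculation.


Work in trial 1 = 85608 J
Work in trial 2 = 140377 J
Delta work = -54769 J
Delta time = -265 s
CP = -54769 / -265 = 206.68 W

206.68 W


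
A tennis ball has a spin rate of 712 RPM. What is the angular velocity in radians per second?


Convert RPM to rad/s: multiply by 2*pi and divide by 60
omega = 712 * 2 * pi / 60
= 74.56 rad/s

74.56 rad/s


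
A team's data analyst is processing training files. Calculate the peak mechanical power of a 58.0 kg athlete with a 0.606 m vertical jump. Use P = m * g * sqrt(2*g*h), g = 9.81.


First, sqrt(2gh) = sqrt(2 * 9.81 * 0.606)
= sqrt(11.88972) = 3.448147 m/s
Power = 58.0 * 9.81 * 3.448147 = 1961.93 W

1961.93 W


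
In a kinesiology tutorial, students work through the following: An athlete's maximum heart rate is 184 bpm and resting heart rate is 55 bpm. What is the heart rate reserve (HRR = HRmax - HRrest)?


HRR = HRmax - HRrest
= 184 - 55
= 129 bpm

129 bpm


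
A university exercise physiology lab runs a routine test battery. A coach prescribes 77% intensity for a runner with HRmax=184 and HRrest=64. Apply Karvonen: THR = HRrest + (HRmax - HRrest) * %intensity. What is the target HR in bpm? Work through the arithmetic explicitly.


Heart rate reserve = 184 - 64 = 120
Intensity fraction = 77 / 100 = 0.77
THR = 64 + 120 * 0.77 = 156.4 bpm

156.4 bpm


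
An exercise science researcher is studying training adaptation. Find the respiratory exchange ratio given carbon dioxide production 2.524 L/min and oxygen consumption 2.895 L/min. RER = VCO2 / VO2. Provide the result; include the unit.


VCO2 = 2.524 L/min
VO2 = 2.895 L/min
RER = 2.524 / 2.895 = 0.8718

0.8718


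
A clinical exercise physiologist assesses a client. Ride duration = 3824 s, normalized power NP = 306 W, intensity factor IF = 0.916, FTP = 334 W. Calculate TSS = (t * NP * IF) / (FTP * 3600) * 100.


Numerator = 3824 * 306 * 0.916 = 1071851.904
Denominator = 334 * 3600 = 1202400
TSS = 1071851.904 / 1202400 * 100
= 89.14

89.14 TSS


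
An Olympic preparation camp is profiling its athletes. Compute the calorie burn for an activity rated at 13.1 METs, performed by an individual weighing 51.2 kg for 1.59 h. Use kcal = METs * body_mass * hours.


Product of METs and mass = 13.1 * 51.2 = 670.72
Total kcal = 670.72 * 1.59 = 1066.44 kcal

1066.44 kcal


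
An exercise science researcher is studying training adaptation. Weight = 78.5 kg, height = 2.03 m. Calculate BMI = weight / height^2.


height^2 = 2.03^2 = 4.1209
BMI = 78.5 / 4.1209 = 19.05 kg/m^2

19.05 kg/m^2


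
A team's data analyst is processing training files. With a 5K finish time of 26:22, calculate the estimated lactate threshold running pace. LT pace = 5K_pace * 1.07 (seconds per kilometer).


Race duration = 1582 s for 5 km
Average pace = 1582 / 5 = 316.4 s/km
LT pace = 316.4 * 1.07
= 338.55 s/km

338.55 s/km


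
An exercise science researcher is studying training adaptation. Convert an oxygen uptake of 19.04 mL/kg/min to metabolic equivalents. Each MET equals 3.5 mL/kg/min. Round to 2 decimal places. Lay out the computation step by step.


One MET = 3.5 mL/kg/min
Number of METs = 19.04 / 3.5
= 5.44 METs

5.44 METs


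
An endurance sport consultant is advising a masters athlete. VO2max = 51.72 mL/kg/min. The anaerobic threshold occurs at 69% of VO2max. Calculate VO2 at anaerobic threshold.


AT fraction = 69 / 100 = 0.69
AT VO2 = 51.72 * 0.69
= 35.69 mL/kg/min

35.69 mL/kg/min


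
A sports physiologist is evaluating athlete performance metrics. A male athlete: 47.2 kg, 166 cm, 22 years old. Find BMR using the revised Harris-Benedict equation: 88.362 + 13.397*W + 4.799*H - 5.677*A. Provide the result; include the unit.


Intercept = 88.362
Weight contribution = 13.397 * 47.2 = 632.3384
Height contribution = 4.799 * 166 = 796.634
Age contribution = 5.677 * 22 = 124.894
BMR = 88.362 + 632.3384 + 796.634 - 124.894
= 1392.44 kcal/day

1392.44 kcal/day


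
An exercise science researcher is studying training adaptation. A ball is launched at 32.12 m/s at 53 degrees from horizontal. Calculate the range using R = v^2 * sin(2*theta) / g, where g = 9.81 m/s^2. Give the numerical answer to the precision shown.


sin(2 * 53) = sin(106) = 0.961262
v^2 = 32.12^2 = 1031.6944
R = 1031.6944 * 0.961262 / 9.81
= 101.094 m

101.094 m


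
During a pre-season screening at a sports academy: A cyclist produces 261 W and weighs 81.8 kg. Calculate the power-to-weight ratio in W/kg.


P/W = power / mass
= 261 / 81.8
= 3.191 W/kg

3.191 W/kg


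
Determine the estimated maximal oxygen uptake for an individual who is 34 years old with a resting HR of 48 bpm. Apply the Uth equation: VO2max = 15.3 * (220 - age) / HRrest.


HRmax = 220 - 34 = 186
VO2max = 15.3 * (186 / 48)
= 15.3 * 3.875
= 59.29 mL/kg/min

59.29 mL/kg/min


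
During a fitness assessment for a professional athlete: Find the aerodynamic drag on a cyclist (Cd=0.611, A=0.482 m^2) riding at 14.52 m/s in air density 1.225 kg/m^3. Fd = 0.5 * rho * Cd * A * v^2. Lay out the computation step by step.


Fd = 0.5 * 1.225 * 0.611 * 0.482 * 14.52^2
= 0.5 * 1.225 * 0.611 * 0.482 * 210.8304
= 38.03 N

38.03 N


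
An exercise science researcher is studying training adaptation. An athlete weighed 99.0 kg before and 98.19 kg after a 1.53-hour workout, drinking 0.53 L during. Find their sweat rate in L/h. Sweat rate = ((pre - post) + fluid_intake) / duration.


Body mass change = 0.81 kg
Total sweat loss = 0.81 + 0.53 = 1.34 L
Rate = 1.34 / 1.53 = 0.876 L/h

0.876 L/h


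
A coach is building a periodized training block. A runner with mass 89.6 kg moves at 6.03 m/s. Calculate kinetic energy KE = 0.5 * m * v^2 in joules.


v^2 = 6.03^2 = 36.3609
KE = 0.5 * 89.6 * 36.3609
= 1628.97 J

1628.97 J


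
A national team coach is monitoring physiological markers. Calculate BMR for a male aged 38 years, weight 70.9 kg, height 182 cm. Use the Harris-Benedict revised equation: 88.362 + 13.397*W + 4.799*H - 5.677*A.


Substituting values:
W term = 13.397 * 70.9 = 949.8473
H term = 4.799 * 182 = 873.418
A term = 5.677 * 38 = 215.726
BMR = 1695.9 kcal/day

1695.9 kcal/day


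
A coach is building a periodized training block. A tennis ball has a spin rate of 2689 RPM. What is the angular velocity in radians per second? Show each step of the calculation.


Convert RPM to rad/s: multiply by 2*pi and divide by 60
omega = 2689 * 2 * pi / 60
= 281.591 rad/s

281.591 rad/s


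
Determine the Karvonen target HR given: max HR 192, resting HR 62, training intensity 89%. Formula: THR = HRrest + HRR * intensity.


HRR = HRmax - HRrest = 192 - 62 = 130
THR = 62 + 130 * 0.89
= 177.7 bpm

177.7 bpm


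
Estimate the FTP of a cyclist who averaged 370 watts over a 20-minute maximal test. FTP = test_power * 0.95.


FTP = 370 * 0.95 = 351.5 W

351.5 W


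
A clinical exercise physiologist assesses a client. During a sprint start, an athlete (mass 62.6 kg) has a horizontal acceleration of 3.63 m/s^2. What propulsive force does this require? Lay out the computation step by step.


Propulsive force = mass * acceleration
= 62.6 kg * 3.63 m/s^2
= 227.24 N

227.24 N


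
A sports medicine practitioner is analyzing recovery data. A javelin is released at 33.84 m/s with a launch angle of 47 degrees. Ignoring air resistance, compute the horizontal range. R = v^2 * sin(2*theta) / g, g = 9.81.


Launch speed squared = 1145.1456
sin(2 * 47 deg) = 0.997564
Range = 1145.1456 * 0.997564 / 9.81
= 116.448 m

116.448 m


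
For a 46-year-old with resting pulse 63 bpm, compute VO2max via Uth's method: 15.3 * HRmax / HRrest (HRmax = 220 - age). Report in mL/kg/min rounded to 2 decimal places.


Step 1: HRmax = 220 - 46 = 174 bpm
Step 2: Ratio = 174 / 63 = 2.7619
Step 3: VO2max = 15.3 * 2.7619 = 42.26 mL/kg/min

42.26 mL/kg/min


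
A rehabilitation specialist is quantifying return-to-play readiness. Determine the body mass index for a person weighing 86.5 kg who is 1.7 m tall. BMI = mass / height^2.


BMI = mass / height^2
= 86.5 / 1.7^2
= 86.5 / 2.89
= 29.93 kg/m^2

29.93 kg/m^2


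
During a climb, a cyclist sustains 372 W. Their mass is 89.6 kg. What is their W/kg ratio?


Power-to-weight = 372 W / 89.6 kg
= 4.152 W/kg

4.152 W/kg


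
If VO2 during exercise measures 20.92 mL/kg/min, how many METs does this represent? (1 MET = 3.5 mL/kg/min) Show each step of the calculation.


METs = VO2 / 3.5 = 20.92 / 3.5 = 5.98

5.98 METs


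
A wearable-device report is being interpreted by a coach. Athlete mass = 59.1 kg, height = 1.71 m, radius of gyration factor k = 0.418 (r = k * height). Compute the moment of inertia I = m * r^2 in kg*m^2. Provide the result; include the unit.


r = k * height = 0.418 * 1.71 = 0.71478 m
r^2 = 0.71478^2 = 0.51091
I = 59.1 * 0.51091 = 30.195 kg*m^2

30.195 kg*m^2


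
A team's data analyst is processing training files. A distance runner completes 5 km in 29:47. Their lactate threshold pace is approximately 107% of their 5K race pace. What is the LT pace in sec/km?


Convert to seconds: 29 min 47 s = 1787 s
Pace per km = 1787 / 5 = 357.4 s/km
LT pace = 357.4 * 1.07 = 382.42 s/km

382.42 s/km


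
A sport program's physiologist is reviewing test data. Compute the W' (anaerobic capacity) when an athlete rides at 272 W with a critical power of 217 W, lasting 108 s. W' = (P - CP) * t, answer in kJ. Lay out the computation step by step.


Above-CP power = 55 W
Duration = 108 s
W' = 55 * 108 = 5940 J
Convert: 5940 / 1000 = 5.94 kJ

5.94 kJ


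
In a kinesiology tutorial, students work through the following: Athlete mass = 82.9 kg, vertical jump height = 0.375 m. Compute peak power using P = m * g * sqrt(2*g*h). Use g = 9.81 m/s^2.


sqrt(2 * 9.81 * 0.375) = sqrt(7.3575) = 2.712471 m/s
P = 82.9 * 9.81 * 2.712471
= 2205.91 W

2205.91 W


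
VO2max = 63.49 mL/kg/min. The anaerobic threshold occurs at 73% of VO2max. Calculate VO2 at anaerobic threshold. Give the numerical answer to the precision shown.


AT fraction = 73 / 100 = 0.73
AT VO2 = 63.49 * 0.73
= 46.35 mL/kg/min

46.35 mL/kg/min


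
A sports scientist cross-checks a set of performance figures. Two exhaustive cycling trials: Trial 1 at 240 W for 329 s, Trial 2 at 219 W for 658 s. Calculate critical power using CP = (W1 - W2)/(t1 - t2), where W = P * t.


W1 = 240 * 329 = 78960 J
W2 = 219 * 658 = 144102 J
CP = (78960 - 144102) / (329 - 658)
= -65142 / -329
= 198.0 W

198.0 W


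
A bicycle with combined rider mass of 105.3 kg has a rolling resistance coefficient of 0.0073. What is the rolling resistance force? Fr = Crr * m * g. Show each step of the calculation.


Fr = 0.0073 * 105.3 * 9.81
= 0.76869 * 9.81
= 7.541 N

7.541 N


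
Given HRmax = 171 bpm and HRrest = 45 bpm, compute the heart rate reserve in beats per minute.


Heart rate reserve = maximum HR minus resting HR
HRR = 171 - 45 = 126 bpm

126 bpm


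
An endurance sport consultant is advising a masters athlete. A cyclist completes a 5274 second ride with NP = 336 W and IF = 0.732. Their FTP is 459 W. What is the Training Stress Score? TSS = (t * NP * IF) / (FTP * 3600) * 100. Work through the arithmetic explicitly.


t * NP * IF = 5274 * 336 * 0.732 = 1297150.848
FTP * 3600 = 1652400
TSS = (1297150.848 / 1652400) * 100 = 78.5

78.5 TSS


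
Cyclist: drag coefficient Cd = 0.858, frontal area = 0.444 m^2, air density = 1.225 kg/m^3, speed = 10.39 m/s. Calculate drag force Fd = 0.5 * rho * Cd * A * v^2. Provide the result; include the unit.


v^2 = 10.39^2 = 107.9521
Fd = 0.5 * 1.225 * 0.858 * 0.444 * 107.9521
= 25.189 N

25.189 N


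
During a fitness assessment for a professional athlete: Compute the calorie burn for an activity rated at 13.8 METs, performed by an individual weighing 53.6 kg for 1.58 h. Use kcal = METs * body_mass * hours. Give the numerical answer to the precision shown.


Product of METs and mass = 13.8 * 53.6 = 739.68
Total kcal = 739.68 * 1.58 = 1168.69 kcal

1168.69 kcal


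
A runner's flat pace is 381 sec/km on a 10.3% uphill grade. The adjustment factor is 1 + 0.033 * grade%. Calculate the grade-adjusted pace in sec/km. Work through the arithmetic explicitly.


Factor = 1 + 0.033 * 10.3 = 1.3399
Adjusted pace = 381 * 1.3399
= 510.5 sec/km

510.5 s/km


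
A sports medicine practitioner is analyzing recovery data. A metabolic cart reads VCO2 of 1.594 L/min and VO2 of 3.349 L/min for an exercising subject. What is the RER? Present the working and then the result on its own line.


RER = VCO2 / VO2 = 1.594 / 3.349 = 0.476

0.476


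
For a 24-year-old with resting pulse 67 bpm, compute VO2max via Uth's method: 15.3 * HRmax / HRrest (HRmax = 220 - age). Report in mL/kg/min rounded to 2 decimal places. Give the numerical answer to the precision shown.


Step 1: HRmax = 220 - 24 = 196 bpm
Step 2: Ratio = 196 / 67 = 2.9254
Step 3: VO2max = 15.3 * 2.9254 = 44.76 mL/kg/min

44.76 mL/kg/min


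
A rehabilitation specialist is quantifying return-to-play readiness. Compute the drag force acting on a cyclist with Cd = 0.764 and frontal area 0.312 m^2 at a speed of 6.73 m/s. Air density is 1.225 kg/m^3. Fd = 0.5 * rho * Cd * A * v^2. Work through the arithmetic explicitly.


Step 1: v^2 = 45.2929
Step 2: Fd = 0.5 * 1.225 * 0.764 * 0.312 * 45.2929
= 6.613 N

6.613 N


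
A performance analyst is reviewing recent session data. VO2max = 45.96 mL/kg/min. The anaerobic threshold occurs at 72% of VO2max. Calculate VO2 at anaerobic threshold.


AT fraction = 72 / 100 = 0.72
AT VO2 = 45.96 * 0.72
= 33.09 mL/kg/min

33.09 mL/kg/min


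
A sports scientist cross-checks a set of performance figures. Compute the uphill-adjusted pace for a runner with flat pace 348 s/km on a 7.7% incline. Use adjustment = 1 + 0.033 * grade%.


Adjustment factor = 1 + 0.033 * 7.7 = 1.2541
Grade-adjusted pace = 348 * 1.2541 = 436.43 s/km

436.43 s/km


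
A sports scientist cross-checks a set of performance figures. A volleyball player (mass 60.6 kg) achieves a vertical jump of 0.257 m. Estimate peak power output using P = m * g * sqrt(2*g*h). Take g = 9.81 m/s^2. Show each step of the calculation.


2 * g * h = 2 * 9.81 * 0.257 = 5.04234
sqrt(5.04234) = 2.245516 m/s
P = 60.6 * 9.81 * 2.245516 = 1334.93 W

1334.93 W


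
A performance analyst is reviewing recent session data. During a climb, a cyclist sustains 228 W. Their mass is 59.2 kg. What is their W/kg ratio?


Power-to-weight = 228 W / 59.2 kg
= 3.851 W/kg

3.851 W/kg


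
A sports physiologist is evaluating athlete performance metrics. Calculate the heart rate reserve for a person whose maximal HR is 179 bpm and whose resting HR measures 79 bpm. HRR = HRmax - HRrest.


HRmax = 179 bpm
HRrest = 79 bpm
HRR = 179 - 79 = 100 bpm

100 bpm


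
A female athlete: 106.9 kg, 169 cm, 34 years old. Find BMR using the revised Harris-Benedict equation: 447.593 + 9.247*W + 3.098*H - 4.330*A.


Intercept = 447.593
Weight contribution = 9.247 * 106.9 = 988.5043
Height contribution = 3.098 * 169 = 523.562
Age contribution = 4.33 * 34 = 147.22
BMR = 447.593 + 988.5043 + 523.562 - 147.22
= 1812.44 kcal/day

1812.44 kcal/day


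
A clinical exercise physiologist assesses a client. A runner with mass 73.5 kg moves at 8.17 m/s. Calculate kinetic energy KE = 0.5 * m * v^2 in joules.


v^2 = 8.17^2 = 66.7489
KE = 0.5 * 73.5 * 66.7489
= 2453.02 J

2453.02 J


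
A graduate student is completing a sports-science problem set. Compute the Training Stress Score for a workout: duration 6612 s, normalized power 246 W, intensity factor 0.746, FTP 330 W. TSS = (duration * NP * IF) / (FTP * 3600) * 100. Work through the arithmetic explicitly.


Product = 6612 * 246 * 0.746 = 1213407.792
Base = 330 * 3600 = 1188000
TSS = 1213407.792 / 1188000 * 100 = 102.14

102.14 TSS


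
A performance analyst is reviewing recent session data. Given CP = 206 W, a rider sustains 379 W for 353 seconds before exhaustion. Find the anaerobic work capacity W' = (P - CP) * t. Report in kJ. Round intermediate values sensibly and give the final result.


Excess power = 379 - 206 = 173 W
Work above CP = 173 * 353 = 61069 J
W' = 61.069 kJ

61.069 kJ


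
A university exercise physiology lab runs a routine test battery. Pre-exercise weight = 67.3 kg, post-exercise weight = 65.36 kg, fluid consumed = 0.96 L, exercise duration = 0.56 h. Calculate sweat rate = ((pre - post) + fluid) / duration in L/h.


Weight loss = 67.3 - 65.36 = 1.94 kg (approx L)
Total sweat = 1.94 + 0.96 = 2.9 L
Sweat rate = 2.9 / 0.56 = 5.179 L/h

5.179 L/h


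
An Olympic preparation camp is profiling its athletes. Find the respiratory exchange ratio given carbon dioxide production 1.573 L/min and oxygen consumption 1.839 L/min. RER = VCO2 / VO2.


VCO2 = 1.573 L/min
VO2 = 1.839 L/min
RER = 1.573 / 1.839 = 0.8554

0.8554


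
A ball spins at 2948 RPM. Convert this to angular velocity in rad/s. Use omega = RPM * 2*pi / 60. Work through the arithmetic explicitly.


omega = 2948 * 2 * pi / 60
= 2948 * 6.28318531 / 60
= 18522.83 / 60
= 308.714 rad/s

308.714 rad/s


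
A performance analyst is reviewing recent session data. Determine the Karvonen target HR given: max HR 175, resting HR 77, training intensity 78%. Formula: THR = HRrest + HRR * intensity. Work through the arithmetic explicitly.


HRR = HRmax - HRrest = 175 - 77 = 98
THR = 77 + 98 * 0.78
= 153.44 bpm

153.44 bpm


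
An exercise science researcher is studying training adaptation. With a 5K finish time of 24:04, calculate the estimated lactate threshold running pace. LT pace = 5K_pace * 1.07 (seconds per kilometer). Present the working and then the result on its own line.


Race duration = 1444 s for 5 km
Average pace = 1444 / 5 = 288.8 s/km
LT pace = 288.8 * 1.07
= 309.02 s/km

309.02 s/km


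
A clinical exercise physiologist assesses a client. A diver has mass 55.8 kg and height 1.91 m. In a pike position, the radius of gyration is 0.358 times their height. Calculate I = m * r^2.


r = 0.358 * 1.91 = 0.68378 m
I = m * r^2 = 55.8 * 0.467555 = 26.09 kg*m^2

26.09 kg*m^2


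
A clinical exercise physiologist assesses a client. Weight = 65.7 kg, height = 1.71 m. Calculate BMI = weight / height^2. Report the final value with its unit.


height^2 = 1.71^2 = 2.9241
BMI = 65.7 / 2.9241 = 22.47 kg/m^2

22.47 kg/m^2


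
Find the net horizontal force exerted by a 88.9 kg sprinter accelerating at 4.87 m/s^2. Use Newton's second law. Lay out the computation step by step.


Newton's second law: F = m * a
F = 88.9 * 4.87 = 432.94 N

432.94 N


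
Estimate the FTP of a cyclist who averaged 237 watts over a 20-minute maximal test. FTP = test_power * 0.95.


FTP = 237 * 0.95 = 225.15 W

225.15 W


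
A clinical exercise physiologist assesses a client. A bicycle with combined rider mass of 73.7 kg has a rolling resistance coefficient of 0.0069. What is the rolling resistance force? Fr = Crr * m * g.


Fr = 0.0069 * 73.7 * 9.81
= 0.50853 * 9.81
= 4.989 N

4.989 N


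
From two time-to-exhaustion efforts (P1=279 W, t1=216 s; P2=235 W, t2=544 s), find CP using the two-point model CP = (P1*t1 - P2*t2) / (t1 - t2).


Work in trial 1 = 60264 J
Work in trial 2 = 127840 J
Delta work = -67576 J
Delta time = -328 s
CP = -67576 / -328 = 206.02 W

206.02 W


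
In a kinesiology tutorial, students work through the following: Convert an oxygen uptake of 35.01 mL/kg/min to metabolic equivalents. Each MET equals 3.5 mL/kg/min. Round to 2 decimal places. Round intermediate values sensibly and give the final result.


One MET = 3.5 mL/kg/min
Number of METs = 35.01 / 3.5
= 10.0 METs

10.0 METs


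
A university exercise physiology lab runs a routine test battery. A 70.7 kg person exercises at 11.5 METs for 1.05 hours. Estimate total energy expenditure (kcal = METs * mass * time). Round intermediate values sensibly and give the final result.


Energy = METs * mass(kg) * time(h)
= 11.5 * 70.7 * 1.05
= 853.7 kcal

853.7 kcal


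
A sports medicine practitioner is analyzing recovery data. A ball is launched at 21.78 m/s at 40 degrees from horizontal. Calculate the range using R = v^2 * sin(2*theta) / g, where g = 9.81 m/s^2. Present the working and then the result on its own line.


sin(2 * 40) = sin(80) = 0.984808
v^2 = 21.78^2 = 474.3684
R = 474.3684 * 0.984808 / 9.81
= 47.621 m

47.621 m


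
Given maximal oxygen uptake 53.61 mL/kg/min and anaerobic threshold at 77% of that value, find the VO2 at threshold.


Percentage as decimal = 0.77
VO2 at AT = 53.61 * 0.77 = 41.28 mL/kg/min

41.28 mL/kg/min


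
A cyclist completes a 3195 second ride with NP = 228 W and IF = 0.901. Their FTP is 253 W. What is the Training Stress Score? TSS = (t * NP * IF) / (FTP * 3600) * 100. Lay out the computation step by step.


t * NP * IF = 3195 * 228 * 0.901 = 656342.46
FTP * 3600 = 910800
TSS = (656342.46 / 910800) * 100 = 72.06

72.06 TSS


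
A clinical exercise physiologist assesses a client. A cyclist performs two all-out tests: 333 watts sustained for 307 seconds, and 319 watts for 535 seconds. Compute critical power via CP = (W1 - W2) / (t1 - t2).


W1 = P1 * t1 = 333 * 307 = 102231 J
W2 = P2 * t2 = 319 * 535 = 170665 J
CP = (102231 - 170665) / (307 - 535)
= 300.15 W

300.15 W


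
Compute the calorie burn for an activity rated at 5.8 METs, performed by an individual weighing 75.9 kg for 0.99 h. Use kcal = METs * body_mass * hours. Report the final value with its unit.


Product of METs and mass = 5.8 * 75.9 = 440.22
Total kcal = 440.22 * 0.99 = 435.82 kcal

435.82 kcal


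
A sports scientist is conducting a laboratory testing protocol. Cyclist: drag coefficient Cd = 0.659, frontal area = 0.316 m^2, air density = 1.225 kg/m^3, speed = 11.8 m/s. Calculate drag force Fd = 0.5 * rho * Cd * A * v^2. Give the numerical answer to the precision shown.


v^2 = 11.8^2 = 139.24
Fd = 0.5 * 1.225 * 0.659 * 0.316 * 139.24
= 17.76 N

17.76 N


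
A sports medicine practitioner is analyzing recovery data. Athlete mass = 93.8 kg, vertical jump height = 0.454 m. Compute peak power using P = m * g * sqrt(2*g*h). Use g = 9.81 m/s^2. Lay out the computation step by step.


sqrt(2 * 9.81 * 0.454) = sqrt(8.90748) = 2.98454 m/s
P = 93.8 * 9.81 * 2.98454
= 2746.31 W

2746.31 W


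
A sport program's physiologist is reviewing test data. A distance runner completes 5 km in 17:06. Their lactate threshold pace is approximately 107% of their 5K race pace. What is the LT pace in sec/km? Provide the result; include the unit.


Convert to seconds: 17 min 6 s = 1026 s
Pace per km = 1026 / 5 = 205.2 s/km
LT pace = 205.2 * 1.07 = 219.56 s/km

219.56 s/km


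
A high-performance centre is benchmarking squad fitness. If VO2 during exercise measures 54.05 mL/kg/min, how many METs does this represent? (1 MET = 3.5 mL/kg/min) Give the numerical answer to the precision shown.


METs = VO2 / 3.5 = 54.05 / 3.5 = 15.44

15.44 METs


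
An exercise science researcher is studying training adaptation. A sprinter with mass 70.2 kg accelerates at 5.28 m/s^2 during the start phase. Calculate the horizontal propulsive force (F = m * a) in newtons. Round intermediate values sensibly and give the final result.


F = m * a
= 70.2 * 5.28
= 370.66 N

370.66 N


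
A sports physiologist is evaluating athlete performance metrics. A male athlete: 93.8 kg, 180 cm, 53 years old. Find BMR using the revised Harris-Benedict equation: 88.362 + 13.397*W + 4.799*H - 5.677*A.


Intercept = 88.362
Weight contribution = 13.397 * 93.8 = 1256.6386
Height contribution = 4.799 * 180 = 863.82
Age contribution = 5.677 * 53 = 300.881
BMR = 88.362 + 1256.6386 + 863.82 - 300.881
= 1907.94 kcal/day

1907.94 kcal/day


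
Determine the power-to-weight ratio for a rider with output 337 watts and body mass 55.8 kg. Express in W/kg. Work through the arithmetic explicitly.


P/W = 337 / 55.8 = 6.039 W/kg

6.039 W/kg


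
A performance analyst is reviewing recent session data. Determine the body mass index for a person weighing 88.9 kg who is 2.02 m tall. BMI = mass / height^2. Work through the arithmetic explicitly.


BMI = mass / height^2
= 88.9 / 2.02^2
= 88.9 / 4.0804
= 21.79 kg/m^2

21.79 kg/m^2


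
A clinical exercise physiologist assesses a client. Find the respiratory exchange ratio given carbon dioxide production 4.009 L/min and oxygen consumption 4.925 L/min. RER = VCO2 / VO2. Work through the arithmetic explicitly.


VCO2 = 4.009 L/min
VO2 = 4.925 L/min
RER = 4.009 / 4.925 = 0.814

0.814


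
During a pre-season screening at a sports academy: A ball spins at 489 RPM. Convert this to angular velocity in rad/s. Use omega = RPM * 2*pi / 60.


omega = 489 * 2 * pi / 60
= 489 * 6.28318531 / 60
= 3072.478 / 60
= 51.208 rad/s

51.208 rad/s


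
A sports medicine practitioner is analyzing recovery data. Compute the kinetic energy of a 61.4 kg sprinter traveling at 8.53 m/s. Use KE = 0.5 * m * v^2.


Velocity squared = 72.7609
KE = 0.5 * 61.4 * 72.7609 = 2233.76 J

2233.76 J


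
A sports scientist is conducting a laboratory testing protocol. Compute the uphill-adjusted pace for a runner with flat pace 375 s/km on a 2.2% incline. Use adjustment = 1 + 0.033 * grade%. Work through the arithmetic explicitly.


Adjustment factor = 1 + 0.033 * 2.2 = 1.0726
Grade-adjusted pace = 375 * 1.0726 = 402.23 s/km

402.23 s/km


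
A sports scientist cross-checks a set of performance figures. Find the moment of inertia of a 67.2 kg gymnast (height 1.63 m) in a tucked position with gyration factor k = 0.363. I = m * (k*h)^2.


Radius of gyration = 0.363 * 1.63 = 0.59169 m
I = 67.2 * 0.59169^2
= 67.2 * 0.350097
= 23.527 kg*m^2

23.527 kg*m^2


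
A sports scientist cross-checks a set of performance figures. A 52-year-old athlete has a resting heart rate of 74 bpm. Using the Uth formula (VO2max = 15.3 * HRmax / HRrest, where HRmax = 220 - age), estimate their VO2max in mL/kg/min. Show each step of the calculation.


HRmax = 220 - 52 = 168 bpm
Ratio = HRmax / HRrest = 168 / 74 = 2.2703
VO2max = 15.3 * 2.2703 = 34.74 mL/kg/min

34.74 mL/kg/min


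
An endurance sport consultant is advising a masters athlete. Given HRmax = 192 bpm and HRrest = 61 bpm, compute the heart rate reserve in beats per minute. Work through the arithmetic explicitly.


Heart rate reserve = maximum HR minus resting HR
HRR = 192 - 61 = 131 bpm

131 bpm


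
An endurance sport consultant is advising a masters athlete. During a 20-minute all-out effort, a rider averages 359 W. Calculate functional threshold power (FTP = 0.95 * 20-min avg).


FTP = 0.95 * 359
= 341.05 W

341.05 W


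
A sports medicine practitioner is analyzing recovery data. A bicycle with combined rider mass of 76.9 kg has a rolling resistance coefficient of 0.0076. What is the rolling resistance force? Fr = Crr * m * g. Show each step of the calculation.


Fr = 0.0076 * 76.9 * 9.81
= 0.58444 * 9.81
= 5.733 N

5.733 N


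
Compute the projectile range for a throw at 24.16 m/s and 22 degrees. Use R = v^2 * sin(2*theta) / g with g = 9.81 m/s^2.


Two times the angle = 44 degrees
sin(44) = 0.694658
R = 583.7056 * 0.694658 / 9.81 = 41.333 m

41.333 m


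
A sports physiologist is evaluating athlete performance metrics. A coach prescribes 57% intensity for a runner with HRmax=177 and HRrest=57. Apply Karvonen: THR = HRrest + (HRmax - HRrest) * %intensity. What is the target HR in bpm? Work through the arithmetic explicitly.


Heart rate reserve = 177 - 57 = 120
Intensity fraction = 57 / 100 = 0.57
THR = 57 + 120 * 0.57 = 125.4 bpm

125.4 bpm
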